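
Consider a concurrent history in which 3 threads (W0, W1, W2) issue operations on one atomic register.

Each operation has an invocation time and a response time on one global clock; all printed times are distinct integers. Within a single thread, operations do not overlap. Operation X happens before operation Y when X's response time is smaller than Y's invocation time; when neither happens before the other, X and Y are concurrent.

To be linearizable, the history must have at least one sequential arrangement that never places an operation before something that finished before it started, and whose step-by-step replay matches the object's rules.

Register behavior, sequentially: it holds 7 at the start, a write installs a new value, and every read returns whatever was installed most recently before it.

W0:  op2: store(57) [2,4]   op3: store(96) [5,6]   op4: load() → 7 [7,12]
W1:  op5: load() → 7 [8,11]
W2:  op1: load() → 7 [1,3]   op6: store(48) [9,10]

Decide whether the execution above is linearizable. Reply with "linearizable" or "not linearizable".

not linearizable

prefix check: 1..10 passes, 1..11 fails once op5's time-11 response joins
no legal order exists: 4 real-time-consistent candidates over 5 completed atomic register operations, all rejected
no completion choice of the 1 pending operation (op4) rescues it — every subset was tried
take op1, op2, op3, op5, op6 (pending dropped): step 4 already fails, because op5 load() → 7 cannot occur there
take op1, op2, op3, op6, op5 (pending dropped): step 5 already fails, because op5 load() → 7 cannot occur there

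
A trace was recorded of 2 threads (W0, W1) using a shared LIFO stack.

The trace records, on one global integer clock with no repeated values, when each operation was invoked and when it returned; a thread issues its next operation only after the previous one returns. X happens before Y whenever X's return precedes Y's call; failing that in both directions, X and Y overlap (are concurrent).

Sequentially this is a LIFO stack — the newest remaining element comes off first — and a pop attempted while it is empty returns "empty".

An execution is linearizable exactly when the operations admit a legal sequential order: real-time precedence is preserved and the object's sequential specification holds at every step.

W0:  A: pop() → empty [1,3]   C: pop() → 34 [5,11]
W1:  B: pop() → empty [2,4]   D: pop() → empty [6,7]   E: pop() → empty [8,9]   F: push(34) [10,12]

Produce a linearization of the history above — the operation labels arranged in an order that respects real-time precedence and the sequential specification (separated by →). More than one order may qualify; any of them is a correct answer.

after step 1 (A pop() → empty): stack <>
after step 2 (B pop() → empty): stack <>
after step 3 (D pop() → empty): stack <>
after step 4 (E pop() → empty): stack <>
after step 5 (F push(34)): stack <34>
after step 6 (C pop() → 34): stack <>

A → B → D → E → F → C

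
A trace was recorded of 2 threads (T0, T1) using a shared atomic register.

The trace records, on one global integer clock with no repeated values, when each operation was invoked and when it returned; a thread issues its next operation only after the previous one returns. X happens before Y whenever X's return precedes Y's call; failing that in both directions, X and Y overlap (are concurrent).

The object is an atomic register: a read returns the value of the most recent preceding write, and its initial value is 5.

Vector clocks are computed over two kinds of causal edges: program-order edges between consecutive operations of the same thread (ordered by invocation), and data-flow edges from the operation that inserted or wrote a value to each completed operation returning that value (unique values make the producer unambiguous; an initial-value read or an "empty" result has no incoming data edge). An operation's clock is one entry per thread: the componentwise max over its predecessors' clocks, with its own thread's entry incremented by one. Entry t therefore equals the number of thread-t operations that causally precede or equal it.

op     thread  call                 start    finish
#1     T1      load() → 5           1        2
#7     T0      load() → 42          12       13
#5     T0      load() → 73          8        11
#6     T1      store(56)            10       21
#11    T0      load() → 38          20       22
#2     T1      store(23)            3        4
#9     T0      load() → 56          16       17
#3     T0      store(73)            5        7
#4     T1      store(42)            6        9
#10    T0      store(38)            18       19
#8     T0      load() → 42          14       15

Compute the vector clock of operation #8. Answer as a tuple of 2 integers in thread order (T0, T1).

(4, 3)

VC(#1, invoked at 1): no causal predecessors; +1 on T1 → (0, 1)
VC(#3, invoked at 5): no causal predecessors; +1 on T0 → (1, 0)
#2, invoked 3, takes VC(#1)=(0, 1) under max, adds 1 for T1 → (0, 2)
#5, invoked 8, takes VC(#3)=(1, 0) under max, adds 1 for T0 → (2, 0)
#4, invoked 6, takes VC(#2)=(0, 2) under max, adds 1 for T1 → (0, 3)
#6, invoked 10, takes VC(#4)=(0, 3) under max, adds 1 for T1 → (0, 4)
#7, invoked 12, takes VC(#4)=(0, 3), VC(#5)=(2, 0) under max, adds 1 for T0 → (3, 3)
#8, invoked 14, takes VC(#4)=(0, 3), VC(#7)=(3, 3) under max, adds 1 for T0 → (4, 3)
#9, invoked 16, takes VC(#6)=(0, 4), VC(#8)=(4, 3) under max, adds 1 for T0 → (5, 4)
#10, invoked 18, takes VC(#9)=(5, 4) under max, adds 1 for T0 → (6, 4)
#11, invoked 20, takes VC(#10)=(6, 4) under max, adds 1 for T0 → (7, 4)
target: VC(#8) = (4, 3)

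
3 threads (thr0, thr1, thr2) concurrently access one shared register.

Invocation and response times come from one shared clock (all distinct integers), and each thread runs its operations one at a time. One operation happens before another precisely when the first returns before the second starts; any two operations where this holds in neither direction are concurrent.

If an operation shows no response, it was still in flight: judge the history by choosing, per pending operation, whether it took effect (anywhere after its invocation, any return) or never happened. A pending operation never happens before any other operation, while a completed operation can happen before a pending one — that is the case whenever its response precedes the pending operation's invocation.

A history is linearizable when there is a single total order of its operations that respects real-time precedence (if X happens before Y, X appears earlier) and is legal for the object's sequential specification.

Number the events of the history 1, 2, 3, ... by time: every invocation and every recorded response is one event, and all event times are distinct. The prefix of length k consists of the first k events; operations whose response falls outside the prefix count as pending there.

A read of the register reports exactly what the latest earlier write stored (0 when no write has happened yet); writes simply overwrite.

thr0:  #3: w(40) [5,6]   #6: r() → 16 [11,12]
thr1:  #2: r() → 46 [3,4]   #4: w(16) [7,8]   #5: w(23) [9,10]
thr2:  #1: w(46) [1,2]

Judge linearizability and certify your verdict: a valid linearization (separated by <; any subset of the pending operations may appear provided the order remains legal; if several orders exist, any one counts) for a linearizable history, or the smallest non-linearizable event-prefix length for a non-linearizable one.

not linearizable — minimal violating prefix: 12 events

prefix check: 1..11 passes, 1..12 fails once #6's time-12 response joins
a single order respects real time; the 6 completed register operations fail replay along it
e.g. #1, #2, #3, #4, #5, #6: illegal at step 6, since #6 r() → 16 cannot apply there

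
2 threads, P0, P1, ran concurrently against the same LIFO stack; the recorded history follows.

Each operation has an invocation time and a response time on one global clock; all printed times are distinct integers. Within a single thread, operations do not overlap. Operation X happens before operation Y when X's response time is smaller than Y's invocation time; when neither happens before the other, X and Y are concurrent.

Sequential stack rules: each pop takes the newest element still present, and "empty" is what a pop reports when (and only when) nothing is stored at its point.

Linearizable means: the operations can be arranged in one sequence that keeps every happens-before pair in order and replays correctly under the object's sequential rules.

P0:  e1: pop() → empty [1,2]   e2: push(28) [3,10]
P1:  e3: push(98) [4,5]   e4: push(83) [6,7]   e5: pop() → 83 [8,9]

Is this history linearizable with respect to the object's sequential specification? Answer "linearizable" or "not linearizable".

witness order: e1, e2, e3, e4, e5
step 1: e1 pop() → empty — stack <>
step 2: e2 push(28) — stack <28>
step 3: e3 push(98) — stack <28,98>
step 4: e4 push(83) — stack <28,98,83>
step 5: e5 pop() → 83 — stack <28,98>

linearizable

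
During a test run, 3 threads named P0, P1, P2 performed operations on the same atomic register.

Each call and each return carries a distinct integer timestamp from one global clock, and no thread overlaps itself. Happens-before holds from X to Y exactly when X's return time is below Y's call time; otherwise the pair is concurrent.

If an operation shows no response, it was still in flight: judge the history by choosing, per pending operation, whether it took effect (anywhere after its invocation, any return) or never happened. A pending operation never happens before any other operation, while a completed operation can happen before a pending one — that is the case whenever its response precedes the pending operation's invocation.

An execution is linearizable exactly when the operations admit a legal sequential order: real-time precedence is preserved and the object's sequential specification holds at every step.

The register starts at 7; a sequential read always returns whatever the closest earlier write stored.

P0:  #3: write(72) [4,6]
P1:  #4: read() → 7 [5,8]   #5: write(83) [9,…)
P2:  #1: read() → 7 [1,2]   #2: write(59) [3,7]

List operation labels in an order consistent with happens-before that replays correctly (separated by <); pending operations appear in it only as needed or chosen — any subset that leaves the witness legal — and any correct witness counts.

#1 < #4 < #2 < #3

1. #1 read() → 7, leaving value 7
2. #4 read() → 7, leaving value 7
3. #2 write(59), leaving value 59
4. #3 write(72), leaving value 72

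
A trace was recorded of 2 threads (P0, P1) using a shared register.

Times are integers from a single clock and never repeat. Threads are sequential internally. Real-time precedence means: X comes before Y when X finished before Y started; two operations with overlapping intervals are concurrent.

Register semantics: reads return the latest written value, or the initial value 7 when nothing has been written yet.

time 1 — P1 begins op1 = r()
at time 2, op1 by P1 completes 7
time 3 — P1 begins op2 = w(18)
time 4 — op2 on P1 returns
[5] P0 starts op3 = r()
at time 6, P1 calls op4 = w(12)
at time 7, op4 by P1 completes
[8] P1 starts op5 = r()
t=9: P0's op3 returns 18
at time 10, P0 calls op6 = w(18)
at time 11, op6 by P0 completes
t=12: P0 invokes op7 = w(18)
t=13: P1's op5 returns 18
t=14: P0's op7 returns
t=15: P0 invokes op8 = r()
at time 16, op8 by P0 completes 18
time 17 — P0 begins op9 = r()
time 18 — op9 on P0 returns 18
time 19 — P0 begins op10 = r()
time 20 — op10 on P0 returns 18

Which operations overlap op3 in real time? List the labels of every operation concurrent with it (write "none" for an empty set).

concurrent with op3 ([5,9]): every op whose interval crosses 5..9
op1 [1,2]: before
op2 [3,4]: before
op4 [6,7]: concurrent
op5 [8,13]: concurrent
op6 [10,11]: after
op7 [12,14]: after
op8 [15,16]: after
op9 [17,18]: after
op10 [19,20]: after

op4, op5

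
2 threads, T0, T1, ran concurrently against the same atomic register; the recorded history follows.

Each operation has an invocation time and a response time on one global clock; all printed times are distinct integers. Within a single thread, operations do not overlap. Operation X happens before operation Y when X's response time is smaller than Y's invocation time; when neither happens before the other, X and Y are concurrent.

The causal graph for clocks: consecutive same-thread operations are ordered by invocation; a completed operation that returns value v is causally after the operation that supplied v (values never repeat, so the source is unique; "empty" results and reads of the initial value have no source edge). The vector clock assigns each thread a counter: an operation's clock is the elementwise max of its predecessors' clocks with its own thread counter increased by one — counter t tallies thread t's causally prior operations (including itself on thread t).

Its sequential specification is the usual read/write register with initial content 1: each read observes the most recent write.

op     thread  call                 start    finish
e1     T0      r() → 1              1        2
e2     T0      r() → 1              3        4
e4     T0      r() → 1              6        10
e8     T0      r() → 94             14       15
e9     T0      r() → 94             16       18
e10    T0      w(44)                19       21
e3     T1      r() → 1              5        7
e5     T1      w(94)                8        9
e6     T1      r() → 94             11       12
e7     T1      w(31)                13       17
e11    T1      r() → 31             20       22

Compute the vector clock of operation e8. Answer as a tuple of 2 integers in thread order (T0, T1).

root op e3, invoked 5: fresh clock plus T1's own tick → (0, 1)
root op e1, invoked 1: fresh clock plus T0's own tick → (1, 0)
e5 (invocation 8): componentwise max over VC(e3)=(0, 1), +1 at T1, giving (0, 2)
e2 (invocation 3): componentwise max over VC(e1)=(1, 0), +1 at T0, giving (2, 0)
e6 (invocation 11): componentwise max over VC(e5)=(0, 2), +1 at T1, giving (0, 3)
e4 (invocation 6): componentwise max over VC(e2)=(2, 0), +1 at T0, giving (3, 0)
e7 (invocation 13): componentwise max over VC(e6)=(0, 3), +1 at T1, giving (0, 4)
e11 (invocation 20): componentwise max over VC(e7)=(0, 4), +1 at T1, giving (0, 5)
e8 (invocation 14): componentwise max over VC(e4)=(3, 0), VC(e5)=(0, 2), +1 at T0, giving (4, 2)
e9 (invocation 16): componentwise max over VC(e5)=(0, 2), VC(e8)=(4, 2), +1 at T0, giving (5, 2)
e10 (invocation 19): componentwise max over VC(e9)=(5, 2), +1 at T0, giving (6, 2)
target: VC(e8) = (4, 2)

(4, 2)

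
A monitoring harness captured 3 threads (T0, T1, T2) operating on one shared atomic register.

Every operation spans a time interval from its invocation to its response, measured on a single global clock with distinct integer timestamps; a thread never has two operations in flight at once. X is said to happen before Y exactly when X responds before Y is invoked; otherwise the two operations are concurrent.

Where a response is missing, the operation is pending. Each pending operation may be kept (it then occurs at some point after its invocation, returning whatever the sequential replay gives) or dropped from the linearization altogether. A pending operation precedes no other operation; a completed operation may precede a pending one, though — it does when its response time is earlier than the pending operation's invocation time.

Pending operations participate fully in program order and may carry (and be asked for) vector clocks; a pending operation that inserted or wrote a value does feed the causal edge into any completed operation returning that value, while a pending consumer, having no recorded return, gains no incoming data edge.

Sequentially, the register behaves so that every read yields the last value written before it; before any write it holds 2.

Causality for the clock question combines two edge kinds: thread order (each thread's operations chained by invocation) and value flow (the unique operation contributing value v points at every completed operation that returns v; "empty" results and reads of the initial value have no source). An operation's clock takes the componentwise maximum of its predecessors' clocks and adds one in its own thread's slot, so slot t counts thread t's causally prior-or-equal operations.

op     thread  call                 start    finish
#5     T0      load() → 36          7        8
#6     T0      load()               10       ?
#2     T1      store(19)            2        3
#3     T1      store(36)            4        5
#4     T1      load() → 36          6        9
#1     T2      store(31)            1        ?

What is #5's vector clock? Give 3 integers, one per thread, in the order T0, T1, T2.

(1, 2, 0)

invoked at 1, #1 has no predecessors; its own T2 bump gives (0, 0, 1)
invoked at 2, #2 has no predecessors; its own T1 bump gives (0, 1, 0)
invoked at 4, #3 merges VC(#2)=(0, 1, 0) and bumps T1's slot → (0, 2, 0)
invoked at 6, #4 merges VC(#3)=(0, 2, 0) and bumps T1's slot → (0, 3, 0)
invoked at 7, #5 merges VC(#3)=(0, 2, 0) and bumps T0's slot → (1, 2, 0)
invoked at 10, #6 merges VC(#5)=(1, 2, 0) and bumps T0's slot → (2, 2, 0)
target: VC(#5) = (1, 2, 0)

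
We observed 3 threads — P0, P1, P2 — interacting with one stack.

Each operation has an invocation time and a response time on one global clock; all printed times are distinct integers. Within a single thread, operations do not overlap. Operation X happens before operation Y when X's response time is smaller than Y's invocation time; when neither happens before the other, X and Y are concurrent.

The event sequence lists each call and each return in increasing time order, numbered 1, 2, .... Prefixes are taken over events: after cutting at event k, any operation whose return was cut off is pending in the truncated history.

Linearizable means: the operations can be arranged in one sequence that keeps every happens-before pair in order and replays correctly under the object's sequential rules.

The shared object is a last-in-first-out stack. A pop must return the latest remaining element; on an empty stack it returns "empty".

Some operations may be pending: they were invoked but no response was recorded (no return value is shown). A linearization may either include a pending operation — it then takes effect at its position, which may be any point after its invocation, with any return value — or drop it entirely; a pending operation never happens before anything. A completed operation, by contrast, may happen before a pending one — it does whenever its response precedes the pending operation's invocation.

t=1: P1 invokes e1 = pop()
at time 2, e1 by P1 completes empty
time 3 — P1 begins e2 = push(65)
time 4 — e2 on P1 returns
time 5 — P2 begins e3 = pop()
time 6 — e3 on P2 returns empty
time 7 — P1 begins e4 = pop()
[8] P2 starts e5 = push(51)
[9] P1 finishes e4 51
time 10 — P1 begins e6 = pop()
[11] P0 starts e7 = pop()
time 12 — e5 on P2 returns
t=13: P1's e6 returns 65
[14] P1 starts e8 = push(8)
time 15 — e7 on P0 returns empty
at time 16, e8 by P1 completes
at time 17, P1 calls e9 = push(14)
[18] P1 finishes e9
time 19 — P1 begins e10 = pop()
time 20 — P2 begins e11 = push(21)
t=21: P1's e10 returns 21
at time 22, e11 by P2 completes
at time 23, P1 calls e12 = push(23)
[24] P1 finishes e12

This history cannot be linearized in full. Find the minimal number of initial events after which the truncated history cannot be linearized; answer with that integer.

a valid linearization of events 1..5 exists, for instance e1, e2:
step 1: e1 pop() → empty — stack <>
step 2: e2 push(65) — stack <65>
with event 6 included (e3 responding at time 6), all real-time-consistent orders fail
take e1, e2, e3: step 3 already fails, because e3 pop() → empty cannot occur there

6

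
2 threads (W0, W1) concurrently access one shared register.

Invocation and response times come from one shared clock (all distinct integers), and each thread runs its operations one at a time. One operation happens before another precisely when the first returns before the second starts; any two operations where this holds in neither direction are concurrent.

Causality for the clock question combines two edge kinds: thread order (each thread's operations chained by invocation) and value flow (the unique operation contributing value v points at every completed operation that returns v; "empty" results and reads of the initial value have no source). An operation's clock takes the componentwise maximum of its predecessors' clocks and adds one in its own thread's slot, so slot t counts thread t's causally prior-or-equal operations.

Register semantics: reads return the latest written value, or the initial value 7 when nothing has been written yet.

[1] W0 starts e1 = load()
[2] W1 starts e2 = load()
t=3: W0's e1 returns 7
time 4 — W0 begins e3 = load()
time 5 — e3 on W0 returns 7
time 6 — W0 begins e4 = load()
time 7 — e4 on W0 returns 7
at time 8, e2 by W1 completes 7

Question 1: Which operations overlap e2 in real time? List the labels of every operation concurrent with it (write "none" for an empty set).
e1, e3, e4

concurrent with e2 ([2,8]): every op whose interval crosses 2..8
e1 [1,3]: concurrent
e3 [4,5]: concurrent
e4 [6,7]: concurrent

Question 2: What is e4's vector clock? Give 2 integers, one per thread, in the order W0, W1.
(3, 0)

root op e2, invoked 2: fresh clock plus W1's own tick → (0, 1)
root op e1, invoked 1: fresh clock plus W0's own tick → (1, 0)
invoked at 4, e3 merges VC(e1)=(1, 0) and bumps W0's slot → (2, 0)
invoked at 6, e4 merges VC(e3)=(2, 0) and bumps W0's slot → (3, 0)
target: VC(e4) = (3, 0)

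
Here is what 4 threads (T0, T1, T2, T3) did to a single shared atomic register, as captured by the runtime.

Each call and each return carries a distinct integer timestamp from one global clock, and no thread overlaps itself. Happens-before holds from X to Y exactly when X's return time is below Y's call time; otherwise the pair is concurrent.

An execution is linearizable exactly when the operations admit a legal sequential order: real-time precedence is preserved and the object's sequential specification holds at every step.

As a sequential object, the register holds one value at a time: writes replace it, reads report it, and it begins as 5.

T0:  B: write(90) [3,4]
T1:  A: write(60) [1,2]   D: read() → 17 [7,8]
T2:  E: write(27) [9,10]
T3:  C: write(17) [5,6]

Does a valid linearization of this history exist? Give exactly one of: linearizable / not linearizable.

linearizable

witness order: A, B, C, D, E
step 1: A write(60) — value 60
step 2: B write(90) — value 90
step 3: C write(17) — value 17
step 4: D read() → 17 — value 17
step 5: E write(27) — value 27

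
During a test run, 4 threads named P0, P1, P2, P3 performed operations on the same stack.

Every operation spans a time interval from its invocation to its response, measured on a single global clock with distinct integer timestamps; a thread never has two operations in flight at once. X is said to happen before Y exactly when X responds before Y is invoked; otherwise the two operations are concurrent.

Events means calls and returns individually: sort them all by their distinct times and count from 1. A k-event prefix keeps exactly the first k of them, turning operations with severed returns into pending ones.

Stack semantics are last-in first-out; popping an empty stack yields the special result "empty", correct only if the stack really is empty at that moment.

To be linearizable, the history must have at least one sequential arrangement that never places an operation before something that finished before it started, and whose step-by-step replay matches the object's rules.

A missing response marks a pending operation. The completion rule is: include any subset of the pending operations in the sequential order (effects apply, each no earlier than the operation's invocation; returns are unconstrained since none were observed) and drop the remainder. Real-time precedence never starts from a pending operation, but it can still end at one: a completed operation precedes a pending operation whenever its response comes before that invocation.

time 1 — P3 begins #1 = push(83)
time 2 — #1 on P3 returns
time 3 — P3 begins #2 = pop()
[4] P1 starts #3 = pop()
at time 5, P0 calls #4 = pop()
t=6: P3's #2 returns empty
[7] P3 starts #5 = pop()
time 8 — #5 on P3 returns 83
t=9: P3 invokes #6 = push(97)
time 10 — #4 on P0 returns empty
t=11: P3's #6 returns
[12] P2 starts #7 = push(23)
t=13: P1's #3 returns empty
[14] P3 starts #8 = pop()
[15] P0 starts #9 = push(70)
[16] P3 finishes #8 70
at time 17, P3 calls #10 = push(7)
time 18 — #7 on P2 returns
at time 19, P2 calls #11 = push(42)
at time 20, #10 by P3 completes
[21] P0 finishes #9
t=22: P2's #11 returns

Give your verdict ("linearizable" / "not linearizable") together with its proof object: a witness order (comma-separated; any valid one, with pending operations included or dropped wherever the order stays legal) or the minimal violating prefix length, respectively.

prefix check: 1..7 passes, 1..8 fails once #5's time-8 response joins
a single order respects real time; the 3 completed stack operations fail replay along it
no escape via the 2 pending operations (#3, #4): every completion choice fails
one such order, #1, #2, #5 (pending dropped), breaks at step 2 where #2 pop() → empty is illegal

not linearizable — minimal violating prefix: 8 events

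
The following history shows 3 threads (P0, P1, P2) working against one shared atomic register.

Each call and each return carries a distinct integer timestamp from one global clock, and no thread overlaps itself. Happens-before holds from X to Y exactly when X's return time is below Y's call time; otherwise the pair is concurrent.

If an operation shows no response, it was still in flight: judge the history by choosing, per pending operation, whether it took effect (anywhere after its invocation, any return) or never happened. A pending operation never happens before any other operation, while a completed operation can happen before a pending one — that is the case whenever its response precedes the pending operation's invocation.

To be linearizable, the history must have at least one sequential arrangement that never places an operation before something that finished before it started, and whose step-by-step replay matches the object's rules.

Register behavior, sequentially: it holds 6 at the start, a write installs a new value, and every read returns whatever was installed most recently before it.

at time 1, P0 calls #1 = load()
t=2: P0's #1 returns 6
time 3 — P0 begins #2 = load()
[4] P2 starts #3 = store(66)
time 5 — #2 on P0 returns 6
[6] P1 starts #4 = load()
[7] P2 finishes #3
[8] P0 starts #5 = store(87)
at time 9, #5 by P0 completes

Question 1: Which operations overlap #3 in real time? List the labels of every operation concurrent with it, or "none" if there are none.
Answer: #2, #4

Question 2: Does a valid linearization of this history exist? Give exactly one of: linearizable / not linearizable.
linearizable

witness order: #1, #2, #3, #4, #5
after step 1 (#1 load() → 6): value 6
after step 2 (#2 load() → 6): value 6
after step 3 (#3 store(66)): value 66
after step 4 (#4 load() (pending, included)): value 66
after step 5 (#5 store(87)): value 87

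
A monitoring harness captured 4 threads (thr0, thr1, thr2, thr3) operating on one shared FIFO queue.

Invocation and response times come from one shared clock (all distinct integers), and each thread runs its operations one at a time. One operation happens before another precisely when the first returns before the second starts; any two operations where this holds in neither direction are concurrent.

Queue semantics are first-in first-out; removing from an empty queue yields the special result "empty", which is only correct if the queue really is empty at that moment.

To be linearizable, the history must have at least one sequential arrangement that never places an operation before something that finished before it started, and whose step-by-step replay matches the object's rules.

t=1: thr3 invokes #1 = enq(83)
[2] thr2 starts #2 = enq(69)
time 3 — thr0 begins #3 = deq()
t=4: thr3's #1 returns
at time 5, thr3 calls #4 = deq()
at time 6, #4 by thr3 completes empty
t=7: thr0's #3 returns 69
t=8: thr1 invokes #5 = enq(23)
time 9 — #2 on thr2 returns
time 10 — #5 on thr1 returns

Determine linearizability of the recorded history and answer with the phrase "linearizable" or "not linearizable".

through event 6 a valid linearization exists; event 7 (#3 responding at time 7) ends that
all 3 real-time-respecting orders fail — 3 completed FIFO queue operations, no legal replay
no escape via the 1 pending operation (#2): every completion choice fails
take #1, #3, #4 (pending dropped): step 2 already fails, because #3 deq() → 69 cannot occur there
take #1, #4, #3 (pending dropped): step 2 already fails, because #4 deq() → empty cannot occur there

not linearizable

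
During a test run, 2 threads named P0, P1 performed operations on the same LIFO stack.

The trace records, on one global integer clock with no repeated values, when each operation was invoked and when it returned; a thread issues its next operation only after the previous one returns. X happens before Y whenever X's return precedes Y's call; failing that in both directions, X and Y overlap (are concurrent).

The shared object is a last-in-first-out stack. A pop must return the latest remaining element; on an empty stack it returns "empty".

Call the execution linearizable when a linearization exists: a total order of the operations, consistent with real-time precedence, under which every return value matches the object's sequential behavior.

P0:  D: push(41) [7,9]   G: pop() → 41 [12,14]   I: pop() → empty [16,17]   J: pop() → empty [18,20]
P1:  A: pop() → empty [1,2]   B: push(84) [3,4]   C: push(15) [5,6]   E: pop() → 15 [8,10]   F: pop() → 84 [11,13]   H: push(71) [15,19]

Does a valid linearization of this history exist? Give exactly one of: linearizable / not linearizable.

linearizable

a witness: A, B, C, E, D, G, F, I, J, H
after step 1 (A pop() → empty): stack <>
after step 2 (B push(84)): stack <84>
after step 3 (C push(15)): stack <84,15>
after step 4 (E pop() → 15): stack <84>
after step 5 (D push(41)): stack <84,41>
after step 6 (G pop() → 41): stack <84>
after step 7 (F pop() → 84): stack <>
after step 8 (I pop() → empty): stack <>
after step 9 (J pop() → empty): stack <>
after step 10 (H push(71)): stack <71>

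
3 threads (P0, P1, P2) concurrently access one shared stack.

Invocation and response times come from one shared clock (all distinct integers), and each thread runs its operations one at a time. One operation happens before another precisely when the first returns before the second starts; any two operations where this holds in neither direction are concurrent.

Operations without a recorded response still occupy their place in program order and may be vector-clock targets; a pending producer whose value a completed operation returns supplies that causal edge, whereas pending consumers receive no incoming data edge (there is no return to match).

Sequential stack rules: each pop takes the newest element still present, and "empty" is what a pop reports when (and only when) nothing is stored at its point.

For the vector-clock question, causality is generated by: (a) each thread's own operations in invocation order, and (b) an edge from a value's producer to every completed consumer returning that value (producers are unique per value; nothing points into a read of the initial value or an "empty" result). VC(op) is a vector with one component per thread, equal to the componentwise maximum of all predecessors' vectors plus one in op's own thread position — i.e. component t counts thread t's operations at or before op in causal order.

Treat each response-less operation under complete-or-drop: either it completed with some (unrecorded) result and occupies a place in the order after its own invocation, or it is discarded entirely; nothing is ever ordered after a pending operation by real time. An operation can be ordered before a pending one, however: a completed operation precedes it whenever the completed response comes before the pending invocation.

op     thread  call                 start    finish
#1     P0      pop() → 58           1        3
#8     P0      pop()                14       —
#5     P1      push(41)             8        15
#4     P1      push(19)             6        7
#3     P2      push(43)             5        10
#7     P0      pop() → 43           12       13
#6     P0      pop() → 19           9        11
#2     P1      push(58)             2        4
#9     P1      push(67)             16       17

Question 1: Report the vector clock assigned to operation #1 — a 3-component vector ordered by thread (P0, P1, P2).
(1, 1, 0)

root op #3, invoked 5: fresh clock plus P2's own tick → (0, 0, 1)
root op #2, invoked 2: fresh clock plus P1's own tick → (0, 1, 0)
invoked at 6, #4 merges VC(#2)=(0, 1, 0) and bumps P1's slot → (0, 2, 0)
invoked at 1, #1 merges VC(#2)=(0, 1, 0) and bumps P0's slot → (1, 1, 0)
invoked at 8, #5 merges VC(#4)=(0, 2, 0) and bumps P1's slot → (0, 3, 0)
invoked at 16, #9 merges VC(#5)=(0, 3, 0) and bumps P1's slot → (0, 4, 0)
invoked at 9, #6 merges VC(#1)=(1, 1, 0), VC(#4)=(0, 2, 0) and bumps P0's slot → (2, 2, 0)
invoked at 12, #7 merges VC(#3)=(0, 0, 1), VC(#6)=(2, 2, 0) and bumps P0's slot → (3, 2, 1)
invoked at 14, #8 merges VC(#7)=(3, 2, 1) and bumps P0's slot → (4, 2, 1)
target: VC(#1) = (1, 1, 0)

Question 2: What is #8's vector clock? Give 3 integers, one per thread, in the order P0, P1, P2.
(4, 2, 1)

#3, invoked 5, has no incoming edges; only P2's bump applies → (0, 0, 1)
#2, invoked 2, has no incoming edges; only P1's bump applies → (0, 1, 0)
from VC(#2)=(0, 1, 0), #4 (invoked 6) maxes components and bumps P1 → (0, 2, 0)
from VC(#2)=(0, 1, 0), #1 (invoked 1) maxes components and bumps P0 → (1, 1, 0)
from VC(#4)=(0, 2, 0), #5 (invoked 8) maxes components and bumps P1 → (0, 3, 0)
from VC(#5)=(0, 3, 0), #9 (invoked 16) maxes components and bumps P1 → (0, 4, 0)
from VC(#1)=(1, 1, 0), VC(#4)=(0, 2, 0), #6 (invoked 9) maxes components and bumps P0 → (2, 2, 0)
from VC(#3)=(0, 0, 1), VC(#6)=(2, 2, 0), #7 (invoked 12) maxes components and bumps P0 → (3, 2, 1)
from VC(#7)=(3, 2, 1), #8 (invoked 14) maxes components and bumps P0 → (4, 2, 1)
target: VC(#8) = (4, 2, 1)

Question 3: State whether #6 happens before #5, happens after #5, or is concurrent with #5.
concurrent

#6 spans [9,11], #5 spans [8,15]
the intervals overlap in both directions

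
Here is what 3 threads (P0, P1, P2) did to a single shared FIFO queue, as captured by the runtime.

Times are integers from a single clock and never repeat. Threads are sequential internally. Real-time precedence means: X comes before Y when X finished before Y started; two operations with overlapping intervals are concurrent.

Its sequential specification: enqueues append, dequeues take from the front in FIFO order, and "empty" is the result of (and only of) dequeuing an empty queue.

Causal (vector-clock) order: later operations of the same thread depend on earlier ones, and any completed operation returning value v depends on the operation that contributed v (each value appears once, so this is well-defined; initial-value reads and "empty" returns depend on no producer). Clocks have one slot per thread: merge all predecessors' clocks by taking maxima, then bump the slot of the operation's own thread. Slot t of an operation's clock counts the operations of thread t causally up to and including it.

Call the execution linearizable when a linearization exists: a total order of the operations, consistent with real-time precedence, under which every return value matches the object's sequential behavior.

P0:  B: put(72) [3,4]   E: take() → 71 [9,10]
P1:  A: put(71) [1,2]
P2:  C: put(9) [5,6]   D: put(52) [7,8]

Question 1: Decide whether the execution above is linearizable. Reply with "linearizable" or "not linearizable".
linearizable

one valid linearization: A, B, C, D, E
after step 1 (A put(71)): queue <71>
after step 2 (B put(72)): queue <71,72>
after step 3 (C put(9)): queue <71,72,9>
after step 4 (D put(52)): queue <71,72,9,52>
after step 5 (E take() → 71): queue <72,9,52>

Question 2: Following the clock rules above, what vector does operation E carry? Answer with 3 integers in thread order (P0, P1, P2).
Answer: (2, 1, 0)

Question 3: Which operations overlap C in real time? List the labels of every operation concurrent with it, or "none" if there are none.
Answer: none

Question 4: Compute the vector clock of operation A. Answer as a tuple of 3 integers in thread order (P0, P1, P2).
Answer: (0, 1, 0)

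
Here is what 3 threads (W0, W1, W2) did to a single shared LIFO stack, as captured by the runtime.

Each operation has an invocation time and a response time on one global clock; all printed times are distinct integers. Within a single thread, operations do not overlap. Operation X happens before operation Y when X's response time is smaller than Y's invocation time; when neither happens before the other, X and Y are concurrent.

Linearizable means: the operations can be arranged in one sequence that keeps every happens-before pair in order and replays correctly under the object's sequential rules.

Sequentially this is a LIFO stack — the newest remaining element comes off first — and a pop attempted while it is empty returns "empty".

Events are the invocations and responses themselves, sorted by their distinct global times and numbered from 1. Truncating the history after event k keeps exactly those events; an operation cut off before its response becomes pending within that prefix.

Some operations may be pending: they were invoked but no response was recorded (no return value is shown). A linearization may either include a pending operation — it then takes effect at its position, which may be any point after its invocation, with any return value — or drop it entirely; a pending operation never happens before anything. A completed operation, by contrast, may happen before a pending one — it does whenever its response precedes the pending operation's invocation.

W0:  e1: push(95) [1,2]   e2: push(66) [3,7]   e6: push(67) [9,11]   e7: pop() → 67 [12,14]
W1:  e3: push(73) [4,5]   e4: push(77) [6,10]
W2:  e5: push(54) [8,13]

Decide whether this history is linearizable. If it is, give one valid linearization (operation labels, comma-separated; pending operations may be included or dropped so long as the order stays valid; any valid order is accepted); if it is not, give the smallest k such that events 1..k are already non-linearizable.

linearizable — witness: e1, e2, e3, e4, e5, e6, e7

1. e1 push(95), leaving stack <95>
2. e2 push(66), leaving stack <95,66>
3. e3 push(73), leaving stack <95,66,73>
4. e4 push(77), leaving stack <95,66,73,77>
5. e5 push(54), leaving stack <95,66,73,77,54>
6. e6 push(67), leaving stack <95,66,73,77,54,67>
7. e7 pop() → 67, leaving stack <95,66,73,77,54>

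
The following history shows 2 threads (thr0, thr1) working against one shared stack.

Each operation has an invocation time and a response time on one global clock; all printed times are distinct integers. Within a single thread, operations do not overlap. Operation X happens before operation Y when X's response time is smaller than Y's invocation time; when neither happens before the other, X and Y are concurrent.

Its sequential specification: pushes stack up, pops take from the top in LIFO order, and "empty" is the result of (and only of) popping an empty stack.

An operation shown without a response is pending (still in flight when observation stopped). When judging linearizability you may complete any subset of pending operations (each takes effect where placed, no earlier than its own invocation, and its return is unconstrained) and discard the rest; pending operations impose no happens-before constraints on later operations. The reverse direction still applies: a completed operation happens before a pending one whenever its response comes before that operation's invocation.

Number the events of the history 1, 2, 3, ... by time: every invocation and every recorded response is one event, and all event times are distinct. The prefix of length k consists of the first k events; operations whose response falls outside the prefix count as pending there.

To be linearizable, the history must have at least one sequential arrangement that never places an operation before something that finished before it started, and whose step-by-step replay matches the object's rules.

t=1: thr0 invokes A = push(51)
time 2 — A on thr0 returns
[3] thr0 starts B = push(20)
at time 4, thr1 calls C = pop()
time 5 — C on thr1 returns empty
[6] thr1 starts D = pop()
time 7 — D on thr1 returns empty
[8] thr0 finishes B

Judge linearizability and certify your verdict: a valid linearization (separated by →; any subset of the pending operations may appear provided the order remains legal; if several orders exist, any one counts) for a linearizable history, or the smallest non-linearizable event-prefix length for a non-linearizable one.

not linearizable — minimal violating prefix: 5 events

already the first 5 events (up to C's response at time 5) admit no linearization; the first 4 still do
a single order respects real time; the 2 completed stack operations fail replay along it
no completion choice of the 1 pending operation (B) rescues it — every subset was tried
for example A, C (pending dropped) fails at step 2: C pop() → empty is not legal there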